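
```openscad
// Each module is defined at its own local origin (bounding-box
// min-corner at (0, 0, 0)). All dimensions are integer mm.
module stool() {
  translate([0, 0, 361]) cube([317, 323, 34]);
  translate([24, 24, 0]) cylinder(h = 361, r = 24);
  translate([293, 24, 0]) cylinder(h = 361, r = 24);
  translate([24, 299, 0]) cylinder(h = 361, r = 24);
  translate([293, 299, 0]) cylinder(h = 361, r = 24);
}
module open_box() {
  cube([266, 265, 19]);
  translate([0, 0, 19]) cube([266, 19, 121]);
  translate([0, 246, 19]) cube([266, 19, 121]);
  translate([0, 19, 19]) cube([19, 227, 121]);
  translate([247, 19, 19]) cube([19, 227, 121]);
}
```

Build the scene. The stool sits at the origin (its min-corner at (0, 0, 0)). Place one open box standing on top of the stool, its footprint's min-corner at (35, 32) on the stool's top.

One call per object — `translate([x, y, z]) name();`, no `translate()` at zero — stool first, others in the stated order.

stool();
translate([35, 32, 395]) open_box();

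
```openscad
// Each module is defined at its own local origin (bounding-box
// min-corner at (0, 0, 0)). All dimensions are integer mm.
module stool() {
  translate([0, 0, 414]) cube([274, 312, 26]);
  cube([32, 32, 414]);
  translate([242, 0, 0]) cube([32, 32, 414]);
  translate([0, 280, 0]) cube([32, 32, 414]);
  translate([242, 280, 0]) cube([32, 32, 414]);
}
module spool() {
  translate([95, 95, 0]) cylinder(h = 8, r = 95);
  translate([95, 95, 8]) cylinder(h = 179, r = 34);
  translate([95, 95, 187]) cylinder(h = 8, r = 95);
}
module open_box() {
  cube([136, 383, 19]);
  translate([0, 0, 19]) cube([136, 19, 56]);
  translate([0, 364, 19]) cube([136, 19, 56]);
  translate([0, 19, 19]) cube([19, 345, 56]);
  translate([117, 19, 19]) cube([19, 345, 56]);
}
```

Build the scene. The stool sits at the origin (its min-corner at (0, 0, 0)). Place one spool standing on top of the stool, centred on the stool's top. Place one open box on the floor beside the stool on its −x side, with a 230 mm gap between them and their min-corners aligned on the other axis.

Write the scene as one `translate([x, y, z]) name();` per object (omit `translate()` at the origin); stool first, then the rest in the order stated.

stool();
translate([42, 61, 440]) spool();
translate([-366, 0, 0]) open_box();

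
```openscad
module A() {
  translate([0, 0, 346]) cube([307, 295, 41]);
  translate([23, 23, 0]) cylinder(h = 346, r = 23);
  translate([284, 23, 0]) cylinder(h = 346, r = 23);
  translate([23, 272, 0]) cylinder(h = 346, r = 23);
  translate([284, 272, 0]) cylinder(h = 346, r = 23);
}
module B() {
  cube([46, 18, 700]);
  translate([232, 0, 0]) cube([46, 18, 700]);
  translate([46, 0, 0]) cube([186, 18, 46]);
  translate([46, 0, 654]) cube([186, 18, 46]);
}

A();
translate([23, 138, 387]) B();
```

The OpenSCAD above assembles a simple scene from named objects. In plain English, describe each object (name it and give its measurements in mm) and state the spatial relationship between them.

A is a simple wooden stool: a rectangular seat 307 mm (x) by 295 mm (y), 41 mm thick, top face at z = 387 mm, on four round legs, each 46 mm in diameter. The legs rest on z = 0, each leg's axis is inset half a diameter from the nearest pair of seat edges (so the leg's bounding box is flush with the corner).

B is a picture frame with a 186×608 mm rectangular opening (x by z) and a uniform 46 mm border on every side. Frame depth is 18 mm along y. It is built from two vertical stiles running the full outside height and two horizontal rails spanning the gap between the stiles.

The picture frame is on top of the stool.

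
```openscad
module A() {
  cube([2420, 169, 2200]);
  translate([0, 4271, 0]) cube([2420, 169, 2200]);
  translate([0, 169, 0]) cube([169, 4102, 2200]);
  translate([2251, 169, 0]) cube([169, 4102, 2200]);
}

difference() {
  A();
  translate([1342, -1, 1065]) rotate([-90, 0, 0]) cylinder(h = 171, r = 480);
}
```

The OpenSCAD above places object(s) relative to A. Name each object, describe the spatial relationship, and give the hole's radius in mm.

The subtracted cylinder has r = 480 mm.

A is a house frame. The house frame has a circular hole through its front wall. The hole's radius is 480 mm.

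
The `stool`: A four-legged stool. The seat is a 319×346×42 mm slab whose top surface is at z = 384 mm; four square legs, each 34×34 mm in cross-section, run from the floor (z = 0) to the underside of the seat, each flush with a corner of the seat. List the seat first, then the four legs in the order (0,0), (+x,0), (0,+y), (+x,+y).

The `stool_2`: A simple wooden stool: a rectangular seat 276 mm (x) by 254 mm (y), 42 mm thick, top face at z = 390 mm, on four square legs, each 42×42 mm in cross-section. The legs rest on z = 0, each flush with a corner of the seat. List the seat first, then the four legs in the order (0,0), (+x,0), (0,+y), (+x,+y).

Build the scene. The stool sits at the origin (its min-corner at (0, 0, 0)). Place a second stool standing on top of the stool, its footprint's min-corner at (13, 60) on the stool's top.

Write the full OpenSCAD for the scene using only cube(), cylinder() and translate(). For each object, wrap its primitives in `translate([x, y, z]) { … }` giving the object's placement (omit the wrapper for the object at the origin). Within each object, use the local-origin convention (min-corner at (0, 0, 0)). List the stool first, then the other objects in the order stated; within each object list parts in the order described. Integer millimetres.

translate([0, 0, 342]) cube([319, 346, 42]);
cube([34, 34, 342]);
translate([285, 0, 0]) cube([34, 34, 342]);
translate([0, 312, 0]) cube([34, 34, 342]);
translate([285, 312, 0]) cube([34, 34, 342]);
translate([13, 60, 384]) {
  translate([0, 0, 348]) cube([276, 254, 42]);
  cube([42, 42, 348]);
  translate([234, 0, 0]) cube([42, 42, 348]);
  translate([0, 212, 0]) cube([42, 42, 348]);
  translate([234, 212, 0]) cube([42, 42, 348]);
}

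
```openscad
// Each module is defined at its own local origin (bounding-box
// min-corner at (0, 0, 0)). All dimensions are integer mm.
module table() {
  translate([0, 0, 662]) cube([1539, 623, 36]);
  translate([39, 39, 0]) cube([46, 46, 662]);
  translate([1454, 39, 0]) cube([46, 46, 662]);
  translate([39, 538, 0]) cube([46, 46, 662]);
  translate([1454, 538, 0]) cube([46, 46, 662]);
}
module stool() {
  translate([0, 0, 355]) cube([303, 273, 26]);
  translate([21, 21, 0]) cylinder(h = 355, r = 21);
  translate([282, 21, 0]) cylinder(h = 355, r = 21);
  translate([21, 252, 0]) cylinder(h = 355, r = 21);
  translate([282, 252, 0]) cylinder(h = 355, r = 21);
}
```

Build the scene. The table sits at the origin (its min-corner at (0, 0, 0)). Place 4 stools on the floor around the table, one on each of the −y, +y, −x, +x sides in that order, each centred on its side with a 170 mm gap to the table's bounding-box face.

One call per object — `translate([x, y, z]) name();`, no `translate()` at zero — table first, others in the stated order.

table();
translate([618, -443, 0]) stool();
translate([618, 793, 0]) stool();
translate([-473, 175, 0]) stool();
translate([1709, 175, 0]) stool();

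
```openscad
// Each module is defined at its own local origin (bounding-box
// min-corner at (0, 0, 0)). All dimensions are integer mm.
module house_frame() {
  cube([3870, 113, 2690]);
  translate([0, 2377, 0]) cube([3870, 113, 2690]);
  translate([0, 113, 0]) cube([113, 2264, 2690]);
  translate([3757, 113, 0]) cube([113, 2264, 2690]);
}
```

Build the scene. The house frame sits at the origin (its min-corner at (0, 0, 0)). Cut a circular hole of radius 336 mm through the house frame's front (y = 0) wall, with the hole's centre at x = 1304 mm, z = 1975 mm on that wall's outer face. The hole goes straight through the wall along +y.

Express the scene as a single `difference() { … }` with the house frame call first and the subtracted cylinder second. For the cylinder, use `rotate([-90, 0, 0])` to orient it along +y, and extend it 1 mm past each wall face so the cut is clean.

difference() {
  house_frame();
  translate([1304, -1, 1975]) rotate([-90, 0, 0]) cylinder(h = 115, r = 336);
}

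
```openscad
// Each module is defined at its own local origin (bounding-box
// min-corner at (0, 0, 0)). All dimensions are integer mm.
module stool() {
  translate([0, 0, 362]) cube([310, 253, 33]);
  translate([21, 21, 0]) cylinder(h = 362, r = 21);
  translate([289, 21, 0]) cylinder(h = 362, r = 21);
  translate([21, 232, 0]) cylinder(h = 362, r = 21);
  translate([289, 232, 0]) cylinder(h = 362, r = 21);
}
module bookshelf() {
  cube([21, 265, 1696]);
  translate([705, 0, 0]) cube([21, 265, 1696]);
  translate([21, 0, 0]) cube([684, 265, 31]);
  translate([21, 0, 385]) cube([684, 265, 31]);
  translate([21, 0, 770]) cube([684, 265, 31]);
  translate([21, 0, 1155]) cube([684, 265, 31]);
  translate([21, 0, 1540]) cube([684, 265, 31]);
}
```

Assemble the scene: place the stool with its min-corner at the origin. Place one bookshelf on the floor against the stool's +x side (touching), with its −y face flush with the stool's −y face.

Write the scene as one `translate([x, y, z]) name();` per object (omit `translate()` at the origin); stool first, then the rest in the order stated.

stool();
translate([310, 0, 0]) bookshelf();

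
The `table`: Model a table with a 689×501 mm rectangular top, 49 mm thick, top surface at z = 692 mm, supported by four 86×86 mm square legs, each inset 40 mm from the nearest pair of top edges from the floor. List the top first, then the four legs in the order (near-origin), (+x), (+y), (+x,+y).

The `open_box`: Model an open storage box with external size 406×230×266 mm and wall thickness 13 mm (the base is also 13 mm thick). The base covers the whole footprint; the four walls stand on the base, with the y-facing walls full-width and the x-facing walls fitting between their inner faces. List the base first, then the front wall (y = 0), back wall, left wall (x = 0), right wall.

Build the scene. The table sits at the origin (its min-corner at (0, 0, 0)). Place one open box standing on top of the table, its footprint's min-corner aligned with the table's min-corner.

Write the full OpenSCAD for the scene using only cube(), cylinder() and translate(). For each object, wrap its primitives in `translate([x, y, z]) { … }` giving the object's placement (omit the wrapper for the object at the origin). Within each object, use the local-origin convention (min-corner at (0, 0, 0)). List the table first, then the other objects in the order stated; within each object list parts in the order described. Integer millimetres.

translate([0, 0, 643]) cube([689, 501, 49]);
translate([40, 40, 0]) cube([86, 86, 643]);
translate([563, 40, 0]) cube([86, 86, 643]);
translate([40, 375, 0]) cube([86, 86, 643]);
translate([563, 375, 0]) cube([86, 86, 643]);
translate([0, 0, 692]) {
  cube([406, 230, 13]);
  translate([0, 0, 13]) cube([406, 13, 253]);
  translate([0, 217, 13]) cube([406, 13, 253]);
  translate([0, 13, 13]) cube([13, 204, 253]);
  translate([393, 13, 13]) cube([13, 204, 253]);
}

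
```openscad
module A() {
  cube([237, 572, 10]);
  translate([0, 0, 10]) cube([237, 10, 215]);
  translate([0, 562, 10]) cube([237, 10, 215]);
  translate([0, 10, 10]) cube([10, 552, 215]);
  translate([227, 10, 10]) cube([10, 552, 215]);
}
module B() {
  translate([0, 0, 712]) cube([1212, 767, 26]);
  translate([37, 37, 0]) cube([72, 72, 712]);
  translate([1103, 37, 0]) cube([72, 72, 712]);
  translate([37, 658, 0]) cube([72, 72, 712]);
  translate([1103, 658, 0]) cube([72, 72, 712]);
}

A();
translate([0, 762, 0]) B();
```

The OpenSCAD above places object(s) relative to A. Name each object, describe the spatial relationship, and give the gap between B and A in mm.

A is an open box. B is a table. The table is on the floor beside the open box on its +y side. The gap between the table and the open box is 190 mm.

The table's nearest face is 190 mm from the open box's +y face.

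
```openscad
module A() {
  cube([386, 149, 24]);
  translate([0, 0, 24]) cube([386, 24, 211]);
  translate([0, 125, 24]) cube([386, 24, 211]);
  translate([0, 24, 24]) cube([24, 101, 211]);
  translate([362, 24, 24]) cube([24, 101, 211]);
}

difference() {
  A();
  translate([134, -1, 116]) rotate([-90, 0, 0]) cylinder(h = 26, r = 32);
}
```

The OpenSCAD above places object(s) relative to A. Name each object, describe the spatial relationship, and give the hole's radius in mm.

A is an open box. The open box has a circular hole through its front wall. The hole's radius is 32 mm.

The subtracted cylinder has r = 32 mm.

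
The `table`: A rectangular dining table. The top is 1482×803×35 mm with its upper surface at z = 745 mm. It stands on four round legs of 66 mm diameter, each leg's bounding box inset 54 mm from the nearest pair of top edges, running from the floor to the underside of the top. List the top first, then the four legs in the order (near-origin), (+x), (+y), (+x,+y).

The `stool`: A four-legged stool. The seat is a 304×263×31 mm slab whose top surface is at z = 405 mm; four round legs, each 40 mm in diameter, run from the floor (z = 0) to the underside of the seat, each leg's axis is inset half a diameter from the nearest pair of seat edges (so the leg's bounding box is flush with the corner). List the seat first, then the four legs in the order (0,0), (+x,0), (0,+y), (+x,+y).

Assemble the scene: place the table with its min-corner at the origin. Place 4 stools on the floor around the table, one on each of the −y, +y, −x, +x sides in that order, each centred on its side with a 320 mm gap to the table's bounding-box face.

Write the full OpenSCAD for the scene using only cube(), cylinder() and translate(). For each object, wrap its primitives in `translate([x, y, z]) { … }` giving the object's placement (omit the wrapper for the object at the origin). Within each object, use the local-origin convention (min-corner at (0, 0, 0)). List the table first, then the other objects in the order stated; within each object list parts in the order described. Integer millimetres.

translate([0, 0, 710]) cube([1482, 803, 35]);
translate([87, 87, 0]) cylinder(h = 710, r = 33);
translate([1395, 87, 0]) cylinder(h = 710, r = 33);
translate([87, 716, 0]) cylinder(h = 710, r = 33);
translate([1395, 716, 0]) cylinder(h = 710, r = 33);
translate([589, -583, 0]) {
  translate([0, 0, 374]) cube([304, 263, 31]);
  translate([20, 20, 0]) cylinder(h = 374, r = 20);
  translate([284, 20, 0]) cylinder(h = 374, r = 20);
  translate([20, 243, 0]) cylinder(h = 374, r = 20);
  translate([284, 243, 0]) cylinder(h = 374, r = 20);
}
translate([589, 1123, 0]) {
  translate([0, 0, 374]) cube([304, 263, 31]);
  translate([20, 20, 0]) cylinder(h = 374, r = 20);
  translate([284, 20, 0]) cylinder(h = 374, r = 20);
  translate([20, 243, 0]) cylinder(h = 374, r = 20);
  translate([284, 243, 0]) cylinder(h = 374, r = 20);
}
translate([-624, 270, 0]) {
  translate([0, 0, 374]) cube([304, 263, 31]);
  translate([20, 20, 0]) cylinder(h = 374, r = 20);
  translate([284, 20, 0]) cylinder(h = 374, r = 20);
  translate([20, 243, 0]) cylinder(h = 374, r = 20);
  translate([284, 243, 0]) cylinder(h = 374, r = 20);
}
translate([1802, 270, 0]) {
  translate([0, 0, 374]) cube([304, 263, 31]);
  translate([20, 20, 0]) cylinder(h = 374, r = 20);
  translate([284, 20, 0]) cylinder(h = 374, r = 20);
  translate([20, 243, 0]) cylinder(h = 374, r = 20);
  translate([284, 243, 0]) cylinder(h = 374, r = 20);
}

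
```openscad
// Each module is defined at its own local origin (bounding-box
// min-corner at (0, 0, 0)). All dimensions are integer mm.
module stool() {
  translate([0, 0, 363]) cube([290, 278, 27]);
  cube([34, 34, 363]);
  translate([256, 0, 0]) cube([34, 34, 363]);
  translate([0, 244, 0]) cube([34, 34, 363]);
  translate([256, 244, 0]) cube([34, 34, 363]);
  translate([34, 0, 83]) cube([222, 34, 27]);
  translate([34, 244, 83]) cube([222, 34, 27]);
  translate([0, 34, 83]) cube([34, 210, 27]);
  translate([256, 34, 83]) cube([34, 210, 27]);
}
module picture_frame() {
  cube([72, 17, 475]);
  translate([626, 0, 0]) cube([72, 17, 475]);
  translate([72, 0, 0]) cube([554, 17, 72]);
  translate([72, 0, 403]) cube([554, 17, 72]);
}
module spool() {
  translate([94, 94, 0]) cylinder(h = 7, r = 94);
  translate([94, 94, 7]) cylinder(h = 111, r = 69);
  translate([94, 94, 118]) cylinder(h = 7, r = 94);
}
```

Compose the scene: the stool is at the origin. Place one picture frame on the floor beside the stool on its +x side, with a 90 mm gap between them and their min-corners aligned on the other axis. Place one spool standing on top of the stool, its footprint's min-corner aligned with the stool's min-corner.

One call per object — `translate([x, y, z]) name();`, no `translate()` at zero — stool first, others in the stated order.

stool();
translate([380, 0, 0]) picture_frame();
translate([0, 0, 390]) spool();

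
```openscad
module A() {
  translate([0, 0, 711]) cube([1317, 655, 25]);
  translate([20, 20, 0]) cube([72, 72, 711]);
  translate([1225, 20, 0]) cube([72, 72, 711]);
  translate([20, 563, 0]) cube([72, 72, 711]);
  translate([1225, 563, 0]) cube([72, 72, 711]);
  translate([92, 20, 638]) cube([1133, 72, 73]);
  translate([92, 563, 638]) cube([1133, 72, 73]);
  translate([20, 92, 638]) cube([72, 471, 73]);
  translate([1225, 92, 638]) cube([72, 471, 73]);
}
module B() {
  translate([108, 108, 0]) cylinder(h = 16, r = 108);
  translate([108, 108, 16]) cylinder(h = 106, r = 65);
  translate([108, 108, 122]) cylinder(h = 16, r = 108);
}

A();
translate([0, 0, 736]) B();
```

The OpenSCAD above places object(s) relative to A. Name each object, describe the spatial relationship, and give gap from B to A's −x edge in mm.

The spool's min-x is at 0; the table's min-x is 0; gap = 0 mm.

A is a table. B is a spool. The spool is on top of the table. The gap from the spool to the table's −x edge is 0 mm.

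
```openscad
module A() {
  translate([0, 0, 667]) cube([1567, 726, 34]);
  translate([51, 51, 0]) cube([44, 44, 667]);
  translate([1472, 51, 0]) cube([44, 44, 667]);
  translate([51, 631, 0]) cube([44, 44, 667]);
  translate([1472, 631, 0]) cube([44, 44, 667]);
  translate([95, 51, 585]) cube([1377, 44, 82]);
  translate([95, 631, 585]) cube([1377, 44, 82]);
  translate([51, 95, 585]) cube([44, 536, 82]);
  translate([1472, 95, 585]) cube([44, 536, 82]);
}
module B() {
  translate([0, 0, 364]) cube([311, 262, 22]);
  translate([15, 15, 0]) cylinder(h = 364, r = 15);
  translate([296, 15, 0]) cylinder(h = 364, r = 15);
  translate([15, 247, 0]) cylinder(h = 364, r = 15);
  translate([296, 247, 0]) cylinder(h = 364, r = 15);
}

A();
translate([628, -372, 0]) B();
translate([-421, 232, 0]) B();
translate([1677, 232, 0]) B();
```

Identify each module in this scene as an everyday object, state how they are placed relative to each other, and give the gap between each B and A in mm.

A is a table. B is a stool. Three stools sit around the table at the −y, −x, +x sides. The gap between each stool and the table is 110 mm.

Each stool's nearest face is 110 mm from the table's bounding box.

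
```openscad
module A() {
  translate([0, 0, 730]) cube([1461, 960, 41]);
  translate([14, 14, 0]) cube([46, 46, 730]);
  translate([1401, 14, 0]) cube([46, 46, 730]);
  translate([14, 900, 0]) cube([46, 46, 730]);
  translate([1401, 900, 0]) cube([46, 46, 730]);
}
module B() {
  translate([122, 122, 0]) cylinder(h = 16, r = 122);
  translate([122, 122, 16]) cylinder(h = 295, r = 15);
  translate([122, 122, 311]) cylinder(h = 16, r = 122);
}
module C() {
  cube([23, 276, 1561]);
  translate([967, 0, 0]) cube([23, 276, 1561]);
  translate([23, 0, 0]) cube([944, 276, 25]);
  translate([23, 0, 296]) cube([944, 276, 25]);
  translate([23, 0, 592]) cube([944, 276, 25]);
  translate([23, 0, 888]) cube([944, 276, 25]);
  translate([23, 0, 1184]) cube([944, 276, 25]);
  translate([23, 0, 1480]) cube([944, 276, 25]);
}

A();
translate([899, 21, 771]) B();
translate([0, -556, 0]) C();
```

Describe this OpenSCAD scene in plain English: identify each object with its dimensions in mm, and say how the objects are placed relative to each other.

A is a table: top 1461 mm (x) × 960 mm (y), 41 mm thick, upper face at z = 771 mm, on four 46×46 mm square legs, each inset 14 mm from the nearest pair of top edges, running from z = 0 to the bottom of the top.

B is a spool: two coaxial disc flanges of radius 122 mm and thickness 16 mm, joined by a core cylinder of radius 15 mm and height 295 mm. The lower flange rests on z = 0 and the three cylinders share a vertical axis.

C is an open bookshelf. Two side panels, each 23 mm thick, 276 mm deep and 1561 mm tall, stand 990 mm apart (outside-to-outside). Between them sit 6 shelves, each 25 mm thick and 276 mm deep, spanning the full gap between the sides. The bottom shelf rests on the floor (its underside at z = 0) and the clear gap between one shelf's top and the next shelf's underside is 271 mm.

The spool is on top of the table. The bookshelf is on the floor beside the table on its −y side.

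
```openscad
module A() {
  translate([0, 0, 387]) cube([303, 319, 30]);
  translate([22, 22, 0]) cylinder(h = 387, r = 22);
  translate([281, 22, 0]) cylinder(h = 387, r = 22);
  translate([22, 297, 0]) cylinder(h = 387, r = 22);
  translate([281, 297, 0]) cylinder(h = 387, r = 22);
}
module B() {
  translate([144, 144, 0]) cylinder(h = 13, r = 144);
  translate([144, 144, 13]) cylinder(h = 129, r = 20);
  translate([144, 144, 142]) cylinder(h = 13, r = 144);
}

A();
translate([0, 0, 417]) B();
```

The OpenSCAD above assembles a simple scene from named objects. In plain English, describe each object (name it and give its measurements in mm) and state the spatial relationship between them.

A is a four-legged stool. The seat is a 303×319×30 mm slab whose top surface is at z = 417 mm; four round legs, each 44 mm in diameter, run from the floor (z = 0) to the underside of the seat, each leg's axis is inset half a diameter from the nearest pair of seat edges (so the leg's bounding box is flush with the corner).

B is a spool: two coaxial disc flanges of radius 144 mm and thickness 13 mm, joined by a core cylinder of radius 20 mm and height 129 mm. The lower flange rests on z = 0 and the three cylinders share a vertical axis.

The spool is on top of the stool.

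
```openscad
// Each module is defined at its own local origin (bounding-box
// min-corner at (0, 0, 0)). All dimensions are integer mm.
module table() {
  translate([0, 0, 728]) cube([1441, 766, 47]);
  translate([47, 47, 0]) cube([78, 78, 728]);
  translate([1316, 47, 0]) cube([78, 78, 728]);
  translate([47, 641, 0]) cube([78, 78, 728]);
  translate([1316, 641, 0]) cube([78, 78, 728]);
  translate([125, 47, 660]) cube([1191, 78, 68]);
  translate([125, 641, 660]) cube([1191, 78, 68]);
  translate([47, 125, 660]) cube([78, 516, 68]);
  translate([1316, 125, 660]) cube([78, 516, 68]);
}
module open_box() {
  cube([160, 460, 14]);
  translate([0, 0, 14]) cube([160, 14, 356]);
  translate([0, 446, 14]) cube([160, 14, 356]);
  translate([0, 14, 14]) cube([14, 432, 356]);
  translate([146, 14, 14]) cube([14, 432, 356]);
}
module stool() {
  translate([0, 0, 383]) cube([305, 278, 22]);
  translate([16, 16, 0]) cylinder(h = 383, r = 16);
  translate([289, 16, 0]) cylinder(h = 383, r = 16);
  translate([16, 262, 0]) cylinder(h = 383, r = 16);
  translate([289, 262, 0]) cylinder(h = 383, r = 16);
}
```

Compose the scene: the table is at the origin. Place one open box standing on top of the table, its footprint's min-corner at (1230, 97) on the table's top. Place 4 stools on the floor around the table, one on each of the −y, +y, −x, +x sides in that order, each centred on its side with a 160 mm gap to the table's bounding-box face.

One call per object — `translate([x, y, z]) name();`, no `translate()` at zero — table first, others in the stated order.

table();
translate([1230, 97, 775]) open_box();
translate([568, -438, 0]) stool();
translate([568, 926, 0]) stool();
translate([-465, 244, 0]) stool();
translate([1601, 244, 0]) stool();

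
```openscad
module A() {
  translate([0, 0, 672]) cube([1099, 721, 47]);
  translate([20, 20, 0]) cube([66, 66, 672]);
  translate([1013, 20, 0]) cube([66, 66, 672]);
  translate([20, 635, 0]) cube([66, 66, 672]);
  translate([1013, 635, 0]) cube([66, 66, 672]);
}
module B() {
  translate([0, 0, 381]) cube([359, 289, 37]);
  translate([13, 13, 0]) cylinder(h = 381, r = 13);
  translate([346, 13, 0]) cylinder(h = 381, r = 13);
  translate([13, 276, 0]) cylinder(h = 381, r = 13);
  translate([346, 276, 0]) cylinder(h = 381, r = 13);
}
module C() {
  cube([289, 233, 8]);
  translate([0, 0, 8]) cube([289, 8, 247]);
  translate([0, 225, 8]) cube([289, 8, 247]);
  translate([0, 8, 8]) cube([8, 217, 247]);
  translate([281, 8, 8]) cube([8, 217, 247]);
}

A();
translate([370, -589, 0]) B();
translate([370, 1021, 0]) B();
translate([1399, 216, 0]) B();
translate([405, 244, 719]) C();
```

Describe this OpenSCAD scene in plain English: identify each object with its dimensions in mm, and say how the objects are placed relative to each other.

A is a table: top 1099 mm (x) × 721 mm (y), 47 mm thick, upper face at z = 719 mm, on four 66×66 mm square legs, each inset 20 mm from the nearest pair of top edges, running from z = 0 to the bottom of the top.

B is a four-legged stool. The seat is a 359×289×37 mm slab whose top surface is at z = 418 mm; four round legs, each 26 mm in diameter, run from the floor (z = 0) to the underside of the seat, each leg's axis is inset half a diameter from the nearest pair of seat edges (so the leg's bounding box is flush with the corner).

C is an open storage box with external size 289×233×255 mm and wall thickness 8 mm (the base is also 8 mm thick). The base covers the whole footprint; the four walls stand on the base, with the y-facing walls full-width and the x-facing walls fitting between their inner faces.

Three stools sit around the table at the −y, +y, +x sides. The open box is on top of the table, centred.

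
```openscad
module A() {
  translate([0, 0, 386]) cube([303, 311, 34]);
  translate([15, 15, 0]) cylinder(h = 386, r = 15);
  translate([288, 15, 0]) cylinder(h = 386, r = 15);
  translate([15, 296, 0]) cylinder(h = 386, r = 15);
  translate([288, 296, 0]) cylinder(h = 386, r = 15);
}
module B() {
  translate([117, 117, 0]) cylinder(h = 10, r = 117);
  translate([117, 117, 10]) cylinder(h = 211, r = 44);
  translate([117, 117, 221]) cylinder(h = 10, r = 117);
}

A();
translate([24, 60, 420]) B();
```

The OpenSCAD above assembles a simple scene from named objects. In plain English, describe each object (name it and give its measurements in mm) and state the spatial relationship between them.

A is a four-legged stool. The seat is a 303×311×34 mm slab whose top surface is at z = 420 mm; four round legs, each 30 mm in diameter, run from the floor (z = 0) to the underside of the seat, each leg's axis is inset half a diameter from the nearest pair of seat edges (so the leg's bounding box is flush with the corner).

B is a spool: two coaxial disc flanges of radius 117 mm and thickness 10 mm, joined by a core cylinder of radius 44 mm and height 211 mm. The lower flange rests on z = 0 and the three cylinders share a vertical axis.

The spool is on top of the stool.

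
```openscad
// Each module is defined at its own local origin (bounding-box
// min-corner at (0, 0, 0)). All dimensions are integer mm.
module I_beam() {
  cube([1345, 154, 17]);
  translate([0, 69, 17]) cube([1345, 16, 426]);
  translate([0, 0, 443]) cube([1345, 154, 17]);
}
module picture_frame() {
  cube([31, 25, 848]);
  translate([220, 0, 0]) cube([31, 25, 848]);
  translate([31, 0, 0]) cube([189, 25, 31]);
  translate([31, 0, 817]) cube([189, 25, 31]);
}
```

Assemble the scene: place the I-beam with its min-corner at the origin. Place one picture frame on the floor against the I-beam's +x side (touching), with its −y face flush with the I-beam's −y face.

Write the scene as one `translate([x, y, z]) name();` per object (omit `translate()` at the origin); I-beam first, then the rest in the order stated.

I_beam();
translate([1345, 0, 0]) picture_frame();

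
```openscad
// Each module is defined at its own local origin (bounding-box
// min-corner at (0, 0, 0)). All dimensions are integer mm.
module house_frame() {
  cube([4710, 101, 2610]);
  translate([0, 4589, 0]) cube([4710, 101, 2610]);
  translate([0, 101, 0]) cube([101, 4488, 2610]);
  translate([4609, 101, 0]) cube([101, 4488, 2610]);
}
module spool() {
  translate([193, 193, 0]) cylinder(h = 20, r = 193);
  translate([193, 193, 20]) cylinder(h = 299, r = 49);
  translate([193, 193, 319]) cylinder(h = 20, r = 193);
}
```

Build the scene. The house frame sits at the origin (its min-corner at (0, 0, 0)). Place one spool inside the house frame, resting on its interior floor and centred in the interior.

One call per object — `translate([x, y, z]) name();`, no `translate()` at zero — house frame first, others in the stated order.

house_frame();
translate([2162, 2152, 0]) spool();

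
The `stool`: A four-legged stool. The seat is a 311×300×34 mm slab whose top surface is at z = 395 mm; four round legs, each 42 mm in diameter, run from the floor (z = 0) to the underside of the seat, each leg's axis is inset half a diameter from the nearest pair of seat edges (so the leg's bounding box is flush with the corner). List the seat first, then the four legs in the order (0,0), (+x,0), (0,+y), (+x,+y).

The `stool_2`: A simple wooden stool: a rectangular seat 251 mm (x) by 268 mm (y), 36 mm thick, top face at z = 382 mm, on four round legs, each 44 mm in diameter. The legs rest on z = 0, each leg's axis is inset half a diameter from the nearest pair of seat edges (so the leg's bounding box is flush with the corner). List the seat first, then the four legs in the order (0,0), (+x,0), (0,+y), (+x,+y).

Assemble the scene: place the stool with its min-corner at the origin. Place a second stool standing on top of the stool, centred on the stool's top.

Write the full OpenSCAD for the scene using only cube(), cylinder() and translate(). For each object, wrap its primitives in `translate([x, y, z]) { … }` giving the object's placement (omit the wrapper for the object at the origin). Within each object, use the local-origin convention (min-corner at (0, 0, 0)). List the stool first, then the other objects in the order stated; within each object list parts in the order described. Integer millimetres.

translate([0, 0, 361]) cube([311, 300, 34]);
translate([21, 21, 0]) cylinder(h = 361, r = 21);
translate([290, 21, 0]) cylinder(h = 361, r = 21);
translate([21, 279, 0]) cylinder(h = 361, r = 21);
translate([290, 279, 0]) cylinder(h = 361, r = 21);
translate([30, 16, 395]) {
  translate([0, 0, 346]) cube([251, 268, 36]);
  translate([22, 22, 0]) cylinder(h = 346, r = 22);
  translate([229, 22, 0]) cylinder(h = 346, r = 22);
  translate([22, 246, 0]) cylinder(h = 346, r = 22);
  translate([229, 246, 0]) cylinder(h = 346, r = 22);
}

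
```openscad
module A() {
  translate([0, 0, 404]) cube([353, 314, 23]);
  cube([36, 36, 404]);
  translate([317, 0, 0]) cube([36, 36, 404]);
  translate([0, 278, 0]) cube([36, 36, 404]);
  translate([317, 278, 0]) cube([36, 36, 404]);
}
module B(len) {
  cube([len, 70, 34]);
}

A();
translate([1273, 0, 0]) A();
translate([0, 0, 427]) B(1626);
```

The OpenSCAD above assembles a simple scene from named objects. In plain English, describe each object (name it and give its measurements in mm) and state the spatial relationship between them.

A is a simple wooden stool: a rectangular seat 353 mm (x) by 314 mm (y), 23 mm thick, top face at z = 427 mm, on four square legs, each 36×36 mm in cross-section. The legs rest on z = 0, each flush with a corner of the seat.

B is a rectangular beam 1626 mm long (x), 70 mm deep (y), 34 mm thick (z).

The beam spans the tops of two stools placed 920 mm apart, resting at z = 427 mm.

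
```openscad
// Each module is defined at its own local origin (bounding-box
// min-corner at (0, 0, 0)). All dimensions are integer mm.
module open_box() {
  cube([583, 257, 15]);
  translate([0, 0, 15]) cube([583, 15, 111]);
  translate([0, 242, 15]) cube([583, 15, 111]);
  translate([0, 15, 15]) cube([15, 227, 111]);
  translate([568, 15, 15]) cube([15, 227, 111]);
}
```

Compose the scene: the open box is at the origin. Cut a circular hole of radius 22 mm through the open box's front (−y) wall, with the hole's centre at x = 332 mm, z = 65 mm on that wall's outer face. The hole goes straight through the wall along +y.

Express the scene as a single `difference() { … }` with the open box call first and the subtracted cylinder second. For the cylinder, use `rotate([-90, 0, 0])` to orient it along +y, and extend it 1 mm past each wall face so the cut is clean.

difference() {
  open_box();
  translate([332, -1, 65]) rotate([-90, 0, 0]) cylinder(h = 17, r = 22);
}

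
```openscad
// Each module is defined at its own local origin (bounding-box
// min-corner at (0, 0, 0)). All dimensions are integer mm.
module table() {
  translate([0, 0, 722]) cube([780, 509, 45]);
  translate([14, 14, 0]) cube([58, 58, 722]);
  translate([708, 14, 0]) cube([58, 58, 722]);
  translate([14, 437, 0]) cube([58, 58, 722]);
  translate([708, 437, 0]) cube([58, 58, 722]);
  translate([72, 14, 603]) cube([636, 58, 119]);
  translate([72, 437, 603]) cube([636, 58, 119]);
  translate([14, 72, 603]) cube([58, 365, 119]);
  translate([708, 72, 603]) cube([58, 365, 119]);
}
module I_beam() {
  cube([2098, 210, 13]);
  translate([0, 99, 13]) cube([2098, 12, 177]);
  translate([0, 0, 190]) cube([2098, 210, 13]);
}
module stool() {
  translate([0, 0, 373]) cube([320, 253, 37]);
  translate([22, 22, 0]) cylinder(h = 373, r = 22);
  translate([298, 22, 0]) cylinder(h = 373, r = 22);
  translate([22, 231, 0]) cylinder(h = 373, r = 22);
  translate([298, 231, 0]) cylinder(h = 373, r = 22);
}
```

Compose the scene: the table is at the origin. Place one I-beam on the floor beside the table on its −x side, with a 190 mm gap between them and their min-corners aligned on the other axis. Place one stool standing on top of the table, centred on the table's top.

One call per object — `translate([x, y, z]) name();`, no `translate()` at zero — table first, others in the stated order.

table();
translate([-2288, 0, 0]) I_beam();
translate([230, 128, 767]) stool();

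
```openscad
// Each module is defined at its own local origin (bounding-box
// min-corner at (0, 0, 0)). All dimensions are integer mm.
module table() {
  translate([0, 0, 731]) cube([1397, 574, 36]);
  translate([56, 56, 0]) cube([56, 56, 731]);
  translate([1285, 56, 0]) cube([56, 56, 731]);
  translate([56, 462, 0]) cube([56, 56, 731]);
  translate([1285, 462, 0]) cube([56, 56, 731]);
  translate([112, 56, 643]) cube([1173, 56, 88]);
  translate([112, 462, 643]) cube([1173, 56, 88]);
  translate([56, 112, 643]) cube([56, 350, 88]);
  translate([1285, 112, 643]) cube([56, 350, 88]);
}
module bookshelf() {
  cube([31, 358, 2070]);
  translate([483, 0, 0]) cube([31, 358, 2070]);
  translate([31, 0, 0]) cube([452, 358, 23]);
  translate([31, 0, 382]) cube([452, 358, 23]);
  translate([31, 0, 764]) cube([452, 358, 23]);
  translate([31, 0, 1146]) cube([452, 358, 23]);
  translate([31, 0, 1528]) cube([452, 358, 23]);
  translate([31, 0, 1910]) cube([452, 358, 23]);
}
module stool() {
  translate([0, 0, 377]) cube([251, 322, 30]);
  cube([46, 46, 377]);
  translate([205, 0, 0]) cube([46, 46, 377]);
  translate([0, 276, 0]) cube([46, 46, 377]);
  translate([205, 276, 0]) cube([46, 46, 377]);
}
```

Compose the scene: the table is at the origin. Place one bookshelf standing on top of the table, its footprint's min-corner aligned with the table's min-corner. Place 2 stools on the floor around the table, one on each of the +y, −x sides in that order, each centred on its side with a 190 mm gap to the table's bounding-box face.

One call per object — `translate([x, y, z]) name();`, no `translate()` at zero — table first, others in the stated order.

table();
translate([0, 0, 767]) bookshelf();
translate([573, 764, 0]) stool();
translate([-441, 126, 0]) stool();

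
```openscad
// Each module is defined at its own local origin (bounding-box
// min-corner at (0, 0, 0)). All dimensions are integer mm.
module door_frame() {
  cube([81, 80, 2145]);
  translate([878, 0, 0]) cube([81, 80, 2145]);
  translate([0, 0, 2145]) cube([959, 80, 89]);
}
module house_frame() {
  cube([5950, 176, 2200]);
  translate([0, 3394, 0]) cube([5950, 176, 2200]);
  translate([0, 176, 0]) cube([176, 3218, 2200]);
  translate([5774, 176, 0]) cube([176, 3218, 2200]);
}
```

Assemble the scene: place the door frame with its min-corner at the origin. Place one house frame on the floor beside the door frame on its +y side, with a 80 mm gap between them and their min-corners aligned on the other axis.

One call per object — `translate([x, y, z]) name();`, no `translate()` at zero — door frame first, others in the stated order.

door_frame();
translate([0, 160, 0]) house_frame();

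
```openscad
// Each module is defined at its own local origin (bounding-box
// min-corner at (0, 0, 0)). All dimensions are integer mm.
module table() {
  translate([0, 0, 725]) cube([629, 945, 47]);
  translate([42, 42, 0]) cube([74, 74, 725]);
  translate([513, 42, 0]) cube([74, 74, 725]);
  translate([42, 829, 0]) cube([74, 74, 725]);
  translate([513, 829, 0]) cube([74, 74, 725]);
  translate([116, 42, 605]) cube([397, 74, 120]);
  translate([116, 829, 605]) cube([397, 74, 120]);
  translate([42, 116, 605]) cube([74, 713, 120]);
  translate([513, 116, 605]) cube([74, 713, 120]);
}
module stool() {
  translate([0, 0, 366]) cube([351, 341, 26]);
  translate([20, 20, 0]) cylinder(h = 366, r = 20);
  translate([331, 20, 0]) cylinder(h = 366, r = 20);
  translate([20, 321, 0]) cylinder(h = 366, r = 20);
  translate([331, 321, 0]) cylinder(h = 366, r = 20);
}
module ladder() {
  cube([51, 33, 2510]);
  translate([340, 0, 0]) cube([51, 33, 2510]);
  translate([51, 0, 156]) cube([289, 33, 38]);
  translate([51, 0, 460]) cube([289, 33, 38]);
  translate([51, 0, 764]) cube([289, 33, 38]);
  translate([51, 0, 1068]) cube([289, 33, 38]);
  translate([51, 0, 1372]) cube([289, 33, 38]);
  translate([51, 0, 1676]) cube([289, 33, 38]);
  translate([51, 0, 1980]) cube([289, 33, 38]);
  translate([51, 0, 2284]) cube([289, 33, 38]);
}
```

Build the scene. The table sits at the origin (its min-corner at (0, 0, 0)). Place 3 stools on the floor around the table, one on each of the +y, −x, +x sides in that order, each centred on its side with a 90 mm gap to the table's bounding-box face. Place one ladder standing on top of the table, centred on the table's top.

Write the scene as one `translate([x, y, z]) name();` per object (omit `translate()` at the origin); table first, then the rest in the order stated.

table();
translate([139, 1035, 0]) stool();
translate([-441, 302, 0]) stool();
translate([719, 302, 0]) stool();
translate([119, 456, 772]) ladder();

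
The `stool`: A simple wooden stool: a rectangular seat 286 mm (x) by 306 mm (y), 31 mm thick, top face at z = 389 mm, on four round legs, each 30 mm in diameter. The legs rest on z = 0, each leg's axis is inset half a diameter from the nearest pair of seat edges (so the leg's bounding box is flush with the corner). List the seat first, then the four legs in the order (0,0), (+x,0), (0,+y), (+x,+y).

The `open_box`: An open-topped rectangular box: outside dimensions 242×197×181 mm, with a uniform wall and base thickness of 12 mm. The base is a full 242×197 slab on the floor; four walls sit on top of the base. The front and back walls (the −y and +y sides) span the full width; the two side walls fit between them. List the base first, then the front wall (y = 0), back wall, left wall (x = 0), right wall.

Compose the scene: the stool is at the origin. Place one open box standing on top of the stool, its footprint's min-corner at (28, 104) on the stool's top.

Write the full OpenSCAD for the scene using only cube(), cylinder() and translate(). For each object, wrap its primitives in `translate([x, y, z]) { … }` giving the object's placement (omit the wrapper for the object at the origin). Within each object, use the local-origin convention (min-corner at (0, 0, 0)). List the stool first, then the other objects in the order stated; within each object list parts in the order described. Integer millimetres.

translate([0, 0, 358]) cube([286, 306, 31]);
translate([15, 15, 0]) cylinder(h = 358, r = 15);
translate([271, 15, 0]) cylinder(h = 358, r = 15);
translate([15, 291, 0]) cylinder(h = 358, r = 15);
translate([271, 291, 0]) cylinder(h = 358, r = 15);
translate([28, 104, 389]) {
  cube([242, 197, 12]);
  translate([0, 0, 12]) cube([242, 12, 169]);
  translate([0, 185, 12]) cube([242, 12, 169]);
  translate([0, 12, 12]) cube([12, 173, 169]);
  translate([230, 12, 12]) cube([12, 173, 169]);
}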